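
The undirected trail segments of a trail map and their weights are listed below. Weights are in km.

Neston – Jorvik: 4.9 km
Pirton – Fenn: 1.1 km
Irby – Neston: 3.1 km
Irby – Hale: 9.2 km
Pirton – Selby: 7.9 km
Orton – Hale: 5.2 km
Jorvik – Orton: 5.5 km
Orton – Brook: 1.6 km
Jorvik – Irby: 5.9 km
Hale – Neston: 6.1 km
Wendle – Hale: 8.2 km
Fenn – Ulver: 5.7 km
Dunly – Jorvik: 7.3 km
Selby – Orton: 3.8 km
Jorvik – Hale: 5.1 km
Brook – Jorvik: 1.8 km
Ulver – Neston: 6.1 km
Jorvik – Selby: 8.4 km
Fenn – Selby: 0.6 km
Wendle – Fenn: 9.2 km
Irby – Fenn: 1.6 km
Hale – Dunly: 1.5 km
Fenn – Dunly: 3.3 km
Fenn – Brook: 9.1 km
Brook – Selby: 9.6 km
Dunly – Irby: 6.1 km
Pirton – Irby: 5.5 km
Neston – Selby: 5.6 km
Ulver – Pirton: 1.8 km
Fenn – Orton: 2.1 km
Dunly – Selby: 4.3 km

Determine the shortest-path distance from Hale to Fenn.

Candidate routes:
Hale–Dunly–Fenn: 1.5+3.3 = 4.8
Hale–Dunly–Selby–Fenn: 1.5+4.3+0.6 = 6.4
Hale–Orton–Fenn: 5.2+2.1 = 7.3
Hale–Dunly–Irby–Fenn: 1.5+6.1+1.6 = 9.2
Cheapest is Hale–Dunly–Fenn at 4.8 km.

4.8 km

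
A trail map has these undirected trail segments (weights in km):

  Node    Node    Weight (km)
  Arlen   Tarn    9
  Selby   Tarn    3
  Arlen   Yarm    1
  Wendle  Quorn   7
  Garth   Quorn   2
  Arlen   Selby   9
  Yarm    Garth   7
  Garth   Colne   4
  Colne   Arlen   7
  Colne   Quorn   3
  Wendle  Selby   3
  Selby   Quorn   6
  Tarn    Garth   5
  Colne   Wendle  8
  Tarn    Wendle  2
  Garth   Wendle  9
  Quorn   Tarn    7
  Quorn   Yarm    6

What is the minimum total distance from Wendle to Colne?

Candidate routes:
Wendle–Colne: 8 = 8
Wendle–Tarn–Garth–Colne: 2+5+4 = 11
Wendle–Selby–Quorn–Colne: 3+6+3 = 12
Wendle–Quorn–Colne: 7+3 = 10
The minimum is 8 km via Wendle–Colne.

8 km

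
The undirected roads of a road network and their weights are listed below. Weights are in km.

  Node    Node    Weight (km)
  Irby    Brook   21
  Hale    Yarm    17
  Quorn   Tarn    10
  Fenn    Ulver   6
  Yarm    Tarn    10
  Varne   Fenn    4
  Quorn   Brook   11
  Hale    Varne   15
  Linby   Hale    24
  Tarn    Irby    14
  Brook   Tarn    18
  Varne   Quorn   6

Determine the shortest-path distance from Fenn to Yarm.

30 km

Settle nodes by increasing distance from Fenn:
Fenn: 0
Varne: 4  (via Fenn)
Ulver: 6  (via Fenn)
Quorn: 10  (via Varne)
Hale: 19  (via Varne)
Tarn: 20  (via Quorn)
Brook: 21  (via Quorn)
Yarm: 30  (via Tarn)
Shortest route: Fenn → Varne → Quorn → Tarn → Yarm = 30 km.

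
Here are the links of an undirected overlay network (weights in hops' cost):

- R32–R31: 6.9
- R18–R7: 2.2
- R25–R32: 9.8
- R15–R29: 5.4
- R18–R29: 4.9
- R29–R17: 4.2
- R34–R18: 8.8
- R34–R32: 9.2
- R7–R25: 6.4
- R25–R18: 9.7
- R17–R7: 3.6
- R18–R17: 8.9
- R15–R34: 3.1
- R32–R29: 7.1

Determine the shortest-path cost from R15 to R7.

Compare a few routes:
R15 - R29 - R17 - R7: 5.4+4.2+3.6 = 13.2
R15 - R34 - R18 - R7: 3.1+8.8+2.2 = 14.1
R15 - R29 - R18 - R7: 5.4+4.9+2.2 = 12.5
The minimum is 12.5 hops' cost via R15 - R29 - R18 - R7.

12.5 hops' cost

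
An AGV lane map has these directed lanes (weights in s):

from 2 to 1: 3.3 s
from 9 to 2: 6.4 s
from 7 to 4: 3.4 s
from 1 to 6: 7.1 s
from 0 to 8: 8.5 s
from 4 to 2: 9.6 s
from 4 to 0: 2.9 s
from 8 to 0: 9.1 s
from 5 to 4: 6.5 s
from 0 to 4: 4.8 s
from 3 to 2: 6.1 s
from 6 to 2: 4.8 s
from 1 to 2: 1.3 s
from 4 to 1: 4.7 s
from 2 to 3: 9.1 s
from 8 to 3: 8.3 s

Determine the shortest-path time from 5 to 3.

21.6 s

Settle nodes by increasing distance from 5:
5: 0
4: 6.5  (via 5)
0: 9.4  (via 4)
1: 11.2  (via 4)
2: 12.5  (via 1)
8: 17.9  (via 0)
6: 18.3  (via 1)
3: 21.6  (via 2)
Shortest route: 5 → 4 → 1 → 2 → 3 = 21.6 s.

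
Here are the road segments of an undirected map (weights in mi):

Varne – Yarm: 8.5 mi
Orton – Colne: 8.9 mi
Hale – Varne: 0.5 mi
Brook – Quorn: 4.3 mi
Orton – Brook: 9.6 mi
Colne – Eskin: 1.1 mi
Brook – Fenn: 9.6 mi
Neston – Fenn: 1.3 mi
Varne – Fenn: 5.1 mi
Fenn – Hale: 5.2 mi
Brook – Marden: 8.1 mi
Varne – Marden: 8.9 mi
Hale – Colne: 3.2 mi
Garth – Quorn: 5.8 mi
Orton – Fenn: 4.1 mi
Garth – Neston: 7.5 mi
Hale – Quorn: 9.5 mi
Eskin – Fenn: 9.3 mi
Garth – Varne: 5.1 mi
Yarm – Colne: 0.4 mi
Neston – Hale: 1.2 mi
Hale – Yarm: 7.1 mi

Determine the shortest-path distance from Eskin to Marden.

13.7 mi

Shortest distances from Eskin:
Eskin: 0
Colne: 1.1  (via Eskin)
Yarm: 1.5  (via Colne)
Hale: 4.3  (via Colne)
Varne: 4.8  (via Hale)
Neston: 5.5  (via Hale)
Fenn: 6.8  (via Neston)
Garth: 9.9  (via Varne)
Orton: 10  (via Colne)
Marden: 13.7  (via Varne)
Shortest route: Eskin–Colne–Hale–Varne–Marden = 13.7 mi.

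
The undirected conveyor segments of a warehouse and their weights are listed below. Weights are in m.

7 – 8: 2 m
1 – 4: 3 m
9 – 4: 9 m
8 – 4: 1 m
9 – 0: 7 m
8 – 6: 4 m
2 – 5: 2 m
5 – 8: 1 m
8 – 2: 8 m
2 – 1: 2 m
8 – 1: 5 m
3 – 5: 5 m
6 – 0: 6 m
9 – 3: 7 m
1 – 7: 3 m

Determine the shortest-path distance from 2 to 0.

Candidate routes:
2 - 5 - 8 - 6 - 0: 2+1+4+6 = 13
2 - 1 - 4 - 8 - 6 - 0: 2+3+1+4+6 = 16
The minimum is 13 m via 2 - 5 - 8 - 6 - 0.

13 m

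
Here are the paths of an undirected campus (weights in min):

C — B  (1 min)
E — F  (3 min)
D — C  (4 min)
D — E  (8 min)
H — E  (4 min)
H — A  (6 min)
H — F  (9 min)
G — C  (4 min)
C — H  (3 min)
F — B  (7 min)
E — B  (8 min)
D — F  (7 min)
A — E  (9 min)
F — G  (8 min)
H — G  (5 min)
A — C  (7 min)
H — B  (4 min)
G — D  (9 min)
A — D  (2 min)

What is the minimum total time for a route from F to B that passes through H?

Best F to H: F–E–H costing 7
Best H to B: H–B costing 4
Total via H: 7 + 4 = 11 min.

11 min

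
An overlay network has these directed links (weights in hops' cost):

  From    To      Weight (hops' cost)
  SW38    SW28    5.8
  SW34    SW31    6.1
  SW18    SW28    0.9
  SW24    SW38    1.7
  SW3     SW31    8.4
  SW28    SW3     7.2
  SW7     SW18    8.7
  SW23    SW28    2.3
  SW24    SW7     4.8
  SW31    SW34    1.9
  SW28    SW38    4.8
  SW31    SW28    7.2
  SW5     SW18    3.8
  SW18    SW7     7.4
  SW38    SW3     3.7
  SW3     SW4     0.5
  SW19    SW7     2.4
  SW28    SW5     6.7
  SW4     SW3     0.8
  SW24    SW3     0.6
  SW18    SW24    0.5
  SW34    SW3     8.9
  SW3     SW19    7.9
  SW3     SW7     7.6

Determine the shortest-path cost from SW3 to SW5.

22.3 hops' cost

Compare a few routes:
SW3–SW7–SW18–SW24–SW38–SW28–SW5: 7.6+8.7+0.5+1.7+5.8+6.7 = 31
SW3–SW7–SW18–SW28–SW5: 7.6+8.7+0.9+6.7 = 23.9
SW3–SW19–SW7–SW18–SW28–SW5: 7.9+2.4+8.7+0.9+6.7 = 26.6
SW3–SW31–SW28–SW5: 8.4+7.2+6.7 = 22.3
The minimum is 22.3 hops' cost via SW3–SW31–SW28–SW5.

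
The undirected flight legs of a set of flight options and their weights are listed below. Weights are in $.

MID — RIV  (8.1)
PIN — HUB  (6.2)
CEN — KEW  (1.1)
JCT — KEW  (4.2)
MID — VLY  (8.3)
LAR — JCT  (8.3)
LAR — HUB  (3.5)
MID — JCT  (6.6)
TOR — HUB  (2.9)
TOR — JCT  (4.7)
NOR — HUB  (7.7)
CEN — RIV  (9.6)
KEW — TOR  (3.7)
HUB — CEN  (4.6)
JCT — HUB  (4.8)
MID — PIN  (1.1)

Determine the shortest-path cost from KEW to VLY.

Shortest distances from KEW:
KEW: 0
CEN: 1.1  (via KEW)
TOR: 3.7  (via KEW)
JCT: 4.2  (via KEW)
HUB: 5.7  (via CEN)
LAR: 9.2  (via HUB)
RIV: 10.7  (via CEN)
MID: 10.8  (via JCT)
PIN: 11.9  (via HUB)
NOR: 13.4  (via HUB)
VLY: 19.1  (via MID)
Shortest route: KEW–JCT–MID–VLY = $19.1.

$19.1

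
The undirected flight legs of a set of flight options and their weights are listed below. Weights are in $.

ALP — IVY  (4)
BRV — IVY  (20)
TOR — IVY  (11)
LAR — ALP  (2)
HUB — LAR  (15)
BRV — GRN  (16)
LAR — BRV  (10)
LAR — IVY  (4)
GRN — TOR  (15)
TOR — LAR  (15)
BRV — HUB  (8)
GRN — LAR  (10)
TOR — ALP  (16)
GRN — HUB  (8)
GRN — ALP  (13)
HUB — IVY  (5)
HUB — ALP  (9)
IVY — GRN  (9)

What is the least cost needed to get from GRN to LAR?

Candidate routes:
GRN–LAR: 10 = 10
GRN–IVY–LAR: 9+4 = 13
Cheapest is GRN–LAR at $10.

$10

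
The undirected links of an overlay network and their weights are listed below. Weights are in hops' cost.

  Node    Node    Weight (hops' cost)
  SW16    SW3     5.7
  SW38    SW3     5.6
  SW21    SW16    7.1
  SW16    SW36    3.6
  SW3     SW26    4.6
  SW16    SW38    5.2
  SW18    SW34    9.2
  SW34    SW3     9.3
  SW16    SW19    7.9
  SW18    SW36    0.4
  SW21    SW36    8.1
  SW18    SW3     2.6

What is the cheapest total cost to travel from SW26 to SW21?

Compare a few routes:
SW26–SW3–SW18–SW36–SW21: 4.6+2.6+0.4+8.1 = 15.7
SW26–SW3–SW16–SW21: 4.6+5.7+7.1 = 17.4
SW26–SW3–SW18–SW36–SW16–SW21: 4.6+2.6+0.4+3.6+7.1 = 18.3
The minimum is 15.7 hops' cost via SW26–SW3–SW18–SW36–SW21.

15.7 hops' cost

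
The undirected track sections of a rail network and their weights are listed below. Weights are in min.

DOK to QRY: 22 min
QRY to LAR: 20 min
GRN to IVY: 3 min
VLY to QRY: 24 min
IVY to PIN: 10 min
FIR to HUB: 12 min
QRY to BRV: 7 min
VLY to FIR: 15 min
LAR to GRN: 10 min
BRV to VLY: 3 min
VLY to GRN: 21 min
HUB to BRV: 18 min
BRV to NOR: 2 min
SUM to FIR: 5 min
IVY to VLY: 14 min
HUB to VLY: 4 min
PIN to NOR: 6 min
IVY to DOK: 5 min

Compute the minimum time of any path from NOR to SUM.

25 min

Shortest distances from NOR:
NOR: 0
BRV: 2  (via NOR)
VLY: 5  (via BRV)
PIN: 6  (via NOR)
QRY: 9  (via BRV)
HUB: 9  (via VLY)
IVY: 16  (via PIN)
GRN: 19  (via IVY)
FIR: 20  (via VLY)
DOK: 21  (via IVY)
SUM: 25  (via FIR)
Shortest route: NOR → BRV → VLY → FIR → SUM = 25 min.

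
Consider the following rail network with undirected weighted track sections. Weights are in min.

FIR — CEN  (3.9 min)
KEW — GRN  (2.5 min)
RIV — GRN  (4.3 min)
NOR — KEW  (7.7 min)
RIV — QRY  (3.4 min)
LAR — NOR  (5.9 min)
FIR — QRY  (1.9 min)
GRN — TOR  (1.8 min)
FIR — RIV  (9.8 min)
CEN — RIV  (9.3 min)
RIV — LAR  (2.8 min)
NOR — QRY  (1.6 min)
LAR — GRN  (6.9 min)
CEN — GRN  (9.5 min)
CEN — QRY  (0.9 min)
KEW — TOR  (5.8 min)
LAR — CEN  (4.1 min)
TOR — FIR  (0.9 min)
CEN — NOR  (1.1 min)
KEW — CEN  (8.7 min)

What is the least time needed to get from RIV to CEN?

4.3 min

Candidate routes:
RIV–QRY–CEN: 3.4+0.9 = 4.3
RIV–QRY–NOR–CEN: 3.4+1.6+1.1 = 6.1
The minimum is 4.3 min via RIV–QRY–CEN.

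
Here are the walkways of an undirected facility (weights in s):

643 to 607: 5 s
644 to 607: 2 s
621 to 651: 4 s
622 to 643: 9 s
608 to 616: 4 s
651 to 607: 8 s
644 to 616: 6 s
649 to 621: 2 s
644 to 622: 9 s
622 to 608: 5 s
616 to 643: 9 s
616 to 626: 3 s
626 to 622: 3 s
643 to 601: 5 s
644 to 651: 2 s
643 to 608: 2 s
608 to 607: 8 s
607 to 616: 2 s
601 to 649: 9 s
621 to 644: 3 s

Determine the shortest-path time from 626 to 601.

Candidate routes:
626 - 622 - 608 - 643 - 601: 3+5+2+5 = 15
626 - 616 - 608 - 643 - 601: 3+4+2+5 = 14
Cheapest is 626 - 616 - 608 - 643 - 601 at 14 s.

14 s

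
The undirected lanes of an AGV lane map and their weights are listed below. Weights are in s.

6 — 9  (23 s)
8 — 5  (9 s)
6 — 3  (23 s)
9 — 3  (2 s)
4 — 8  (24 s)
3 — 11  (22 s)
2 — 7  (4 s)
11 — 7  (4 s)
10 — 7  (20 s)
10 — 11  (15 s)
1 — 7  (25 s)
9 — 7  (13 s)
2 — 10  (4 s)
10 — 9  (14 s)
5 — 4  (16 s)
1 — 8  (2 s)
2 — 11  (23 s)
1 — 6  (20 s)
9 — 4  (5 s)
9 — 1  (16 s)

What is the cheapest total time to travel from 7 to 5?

34 s

Compare a few routes:
7–1–8–5: 25+2+9 = 36
7–9–4–5: 13+5+16 = 34
Cheapest is 7–9–4–5 at 34 s.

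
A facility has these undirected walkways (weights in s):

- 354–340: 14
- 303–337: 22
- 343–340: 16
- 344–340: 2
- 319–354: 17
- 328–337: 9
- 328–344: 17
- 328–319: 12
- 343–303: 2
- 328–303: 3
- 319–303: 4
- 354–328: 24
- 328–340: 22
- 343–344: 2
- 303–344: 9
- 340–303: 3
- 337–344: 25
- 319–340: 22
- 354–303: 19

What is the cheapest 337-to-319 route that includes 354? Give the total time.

Best 337 to 354: 337–328–303–340–354 costing 29
Shortest 354→319: 354–319 = 17
Total via 354: 29 + 17 = 46 s.

46 s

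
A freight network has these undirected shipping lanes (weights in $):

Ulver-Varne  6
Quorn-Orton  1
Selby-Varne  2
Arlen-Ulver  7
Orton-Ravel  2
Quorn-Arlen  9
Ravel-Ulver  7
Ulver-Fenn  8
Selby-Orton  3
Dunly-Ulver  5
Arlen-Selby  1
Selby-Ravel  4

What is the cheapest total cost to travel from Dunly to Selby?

Shortest distances from Dunly:
Dunly: 0
Ulver: 5  (via Dunly)
Varne: 11  (via Ulver)
Arlen: 12  (via Ulver)
Ravel: 12  (via Ulver)
Selby: 13  (via Varne)
Shortest route: Dunly → Ulver → Varne → Selby = $13.

$13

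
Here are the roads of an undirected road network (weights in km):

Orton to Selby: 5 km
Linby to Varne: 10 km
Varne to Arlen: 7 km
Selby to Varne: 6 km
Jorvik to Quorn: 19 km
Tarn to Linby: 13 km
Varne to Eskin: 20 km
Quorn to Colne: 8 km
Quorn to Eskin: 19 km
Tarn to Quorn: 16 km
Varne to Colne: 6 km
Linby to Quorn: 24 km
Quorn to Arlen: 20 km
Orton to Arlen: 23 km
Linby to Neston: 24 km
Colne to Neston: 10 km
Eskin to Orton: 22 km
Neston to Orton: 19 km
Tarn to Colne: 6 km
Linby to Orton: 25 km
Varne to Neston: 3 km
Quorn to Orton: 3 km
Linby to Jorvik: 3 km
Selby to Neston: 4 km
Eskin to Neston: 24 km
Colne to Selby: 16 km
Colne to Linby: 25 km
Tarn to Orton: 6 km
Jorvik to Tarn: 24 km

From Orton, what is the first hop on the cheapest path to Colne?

Enumerating some paths:
Orton - Selby - Neston - Varne - Colne: 5+4+3+6 = 18
Orton - Quorn - Colne: 3+8 = 11
Orton - Selby - Varne - Colne: 5+6+6 = 17
Orton - Tarn - Colne: 6+6 = 12
Cheapest is Orton - Quorn - Colne at 11 km.
So from Orton the first move is to Quorn.

Quorn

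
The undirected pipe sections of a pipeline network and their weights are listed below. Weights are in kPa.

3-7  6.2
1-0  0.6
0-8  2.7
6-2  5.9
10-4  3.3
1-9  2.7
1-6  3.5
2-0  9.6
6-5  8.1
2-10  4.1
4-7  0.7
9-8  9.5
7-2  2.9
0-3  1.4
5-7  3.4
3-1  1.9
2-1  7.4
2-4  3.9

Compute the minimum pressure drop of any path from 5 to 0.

Settle nodes by increasing distance from 5:
5: 0
7: 3.4  (via 5)
4: 4.1  (via 7)
2: 6.3  (via 7)
10: 7.4  (via 4)
6: 8.1  (via 5)
3: 9.6  (via 7)
0: 11  (via 3)
Shortest route: 5–7–3–0 = 11 kPa.

11 kPa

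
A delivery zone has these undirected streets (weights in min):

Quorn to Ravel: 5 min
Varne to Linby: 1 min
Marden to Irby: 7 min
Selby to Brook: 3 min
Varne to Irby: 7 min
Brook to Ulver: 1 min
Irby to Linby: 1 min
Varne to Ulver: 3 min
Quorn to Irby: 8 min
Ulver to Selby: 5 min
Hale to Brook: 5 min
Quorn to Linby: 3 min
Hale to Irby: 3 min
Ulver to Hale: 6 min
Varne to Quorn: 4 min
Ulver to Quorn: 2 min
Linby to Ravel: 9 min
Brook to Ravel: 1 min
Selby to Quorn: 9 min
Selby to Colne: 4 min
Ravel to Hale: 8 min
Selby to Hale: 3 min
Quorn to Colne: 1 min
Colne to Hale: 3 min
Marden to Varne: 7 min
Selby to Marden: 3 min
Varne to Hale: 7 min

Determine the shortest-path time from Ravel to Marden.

7 min

Shortest distances from Ravel:
Ravel: 0
Brook: 1  (via Ravel)
Ulver: 2  (via Brook)
Selby: 4  (via Brook)
Quorn: 4  (via Ulver)
Colne: 5  (via Quorn)
Varne: 5  (via Ulver)
Hale: 6  (via Brook)
Linby: 6  (via Varne)
Irby: 7  (via Linby)
Marden: 7  (via Selby)
Shortest route: Ravel–Brook–Selby–Marden = 7 min.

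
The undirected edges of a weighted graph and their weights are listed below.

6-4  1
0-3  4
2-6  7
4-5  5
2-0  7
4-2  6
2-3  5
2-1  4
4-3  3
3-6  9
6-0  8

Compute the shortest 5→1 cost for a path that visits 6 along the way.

Shortest 5→6: 5–4–6 = 6
Shortest 6→1: 6–2–1 = 11
Total via 6: 6 + 11 = 17.

17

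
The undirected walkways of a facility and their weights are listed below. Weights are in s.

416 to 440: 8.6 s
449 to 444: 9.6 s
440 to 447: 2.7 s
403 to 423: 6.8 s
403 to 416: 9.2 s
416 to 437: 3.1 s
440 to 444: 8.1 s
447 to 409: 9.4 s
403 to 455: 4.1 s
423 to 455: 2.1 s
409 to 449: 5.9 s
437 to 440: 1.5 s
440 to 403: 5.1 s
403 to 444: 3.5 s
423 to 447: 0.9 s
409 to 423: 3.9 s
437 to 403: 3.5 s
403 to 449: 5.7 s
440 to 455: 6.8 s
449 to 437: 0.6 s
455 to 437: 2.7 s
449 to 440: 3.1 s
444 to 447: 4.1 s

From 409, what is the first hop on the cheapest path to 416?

449

Enumerating some paths:
409 → 423 → 455 → 437 → 416: 3.9+2.1+2.7+3.1 = 11.8
409 → 449 → 440 → 437 → 416: 5.9+3.1+1.5+3.1 = 13.6
409 → 449 → 437 → 416: 5.9+0.6+3.1 = 9.6
409 → 423 → 447 → 440 → 437 → 416: 3.9+0.9+2.7+1.5+3.1 = 12.1
Cheapest is 409 → 449 → 437 → 416 at 9.6 s.
So from 409 the first move is to 449.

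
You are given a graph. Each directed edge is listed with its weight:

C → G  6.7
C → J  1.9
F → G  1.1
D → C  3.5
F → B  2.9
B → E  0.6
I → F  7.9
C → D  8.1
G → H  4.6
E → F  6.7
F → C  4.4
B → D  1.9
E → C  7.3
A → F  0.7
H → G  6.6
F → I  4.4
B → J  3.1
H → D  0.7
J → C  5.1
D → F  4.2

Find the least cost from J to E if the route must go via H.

24.8

Shortest J→H: J–C–G–H = 16.4
Shortest H→E: H–D–F–B–E = 8.4
Total via H: 16.4 + 8.4 = 24.8.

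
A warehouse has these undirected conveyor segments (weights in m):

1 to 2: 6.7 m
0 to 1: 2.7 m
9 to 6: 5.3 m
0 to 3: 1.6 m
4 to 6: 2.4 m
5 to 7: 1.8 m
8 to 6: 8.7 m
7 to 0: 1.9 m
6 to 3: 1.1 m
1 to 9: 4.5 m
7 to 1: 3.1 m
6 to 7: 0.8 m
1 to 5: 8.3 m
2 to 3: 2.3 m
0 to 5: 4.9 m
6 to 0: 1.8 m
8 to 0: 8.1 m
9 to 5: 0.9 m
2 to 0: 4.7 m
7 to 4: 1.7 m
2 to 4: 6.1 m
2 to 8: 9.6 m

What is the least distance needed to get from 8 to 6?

8.7 m

Settle nodes by increasing distance from 8:
8: 0
0: 8.1  (via 8)
6: 8.7  (via 8)
Shortest route: 8–6 = 8.7 m.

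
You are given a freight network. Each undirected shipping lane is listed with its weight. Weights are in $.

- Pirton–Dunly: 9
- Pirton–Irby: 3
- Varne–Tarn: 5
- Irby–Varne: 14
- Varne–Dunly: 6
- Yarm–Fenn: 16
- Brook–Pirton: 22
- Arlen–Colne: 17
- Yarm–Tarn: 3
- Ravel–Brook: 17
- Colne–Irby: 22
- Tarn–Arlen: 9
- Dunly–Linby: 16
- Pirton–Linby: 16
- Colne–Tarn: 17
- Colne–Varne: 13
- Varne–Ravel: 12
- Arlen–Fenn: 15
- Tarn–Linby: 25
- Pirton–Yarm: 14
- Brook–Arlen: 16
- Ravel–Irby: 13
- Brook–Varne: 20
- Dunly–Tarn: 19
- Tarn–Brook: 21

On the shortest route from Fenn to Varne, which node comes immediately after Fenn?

Yarm

Candidate routes:
Fenn → Arlen → Tarn → Varne: 15+9+5 = 29
Fenn → Yarm → Tarn → Varne: 16+3+5 = 24
The minimum is $24 via Fenn → Yarm → Tarn → Varne.
So from Fenn the first move is to Yarm.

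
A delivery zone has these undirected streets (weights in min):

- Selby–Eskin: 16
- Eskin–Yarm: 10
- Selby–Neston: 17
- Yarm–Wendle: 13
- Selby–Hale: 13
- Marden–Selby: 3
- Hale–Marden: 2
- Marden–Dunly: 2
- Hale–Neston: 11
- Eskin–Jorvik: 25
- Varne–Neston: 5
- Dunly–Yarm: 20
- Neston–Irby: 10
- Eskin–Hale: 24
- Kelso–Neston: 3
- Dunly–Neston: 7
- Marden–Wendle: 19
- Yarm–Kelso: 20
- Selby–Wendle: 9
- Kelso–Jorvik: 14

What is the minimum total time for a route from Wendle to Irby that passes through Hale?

Shortest Wendle→Hale: Wendle → Selby → Marden → Hale = 14
Best Hale to Irby: Hale → Neston → Irby costing 21
Total via Hale: 14 + 21 = 35 min.

35 min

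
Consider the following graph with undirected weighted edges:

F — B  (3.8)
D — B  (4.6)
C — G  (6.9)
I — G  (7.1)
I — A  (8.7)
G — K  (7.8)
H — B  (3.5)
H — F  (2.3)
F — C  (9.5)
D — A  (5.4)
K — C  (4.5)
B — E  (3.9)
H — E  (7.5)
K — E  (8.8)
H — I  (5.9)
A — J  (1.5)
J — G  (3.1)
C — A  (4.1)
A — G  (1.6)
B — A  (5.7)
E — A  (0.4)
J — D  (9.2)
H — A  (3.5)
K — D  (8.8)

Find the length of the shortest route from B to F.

Compare a few routes:
B - F: 3.8 = 3.8
B - H - F: 3.5+2.3 = 5.8
Cheapest is B - F at 3.8.

3.8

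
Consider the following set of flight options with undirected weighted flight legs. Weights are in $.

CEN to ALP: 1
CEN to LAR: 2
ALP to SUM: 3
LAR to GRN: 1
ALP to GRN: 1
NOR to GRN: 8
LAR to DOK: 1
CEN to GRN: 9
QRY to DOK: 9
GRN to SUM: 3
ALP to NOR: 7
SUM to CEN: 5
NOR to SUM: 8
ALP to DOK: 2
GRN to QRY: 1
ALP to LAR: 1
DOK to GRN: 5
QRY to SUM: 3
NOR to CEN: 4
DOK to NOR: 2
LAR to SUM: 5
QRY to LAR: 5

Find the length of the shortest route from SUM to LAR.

$4

Candidate routes:
SUM–GRN–ALP–LAR: 3+1+1 = 5
SUM–LAR: 5 = 5
SUM–GRN–LAR: 3+1 = 4
Cheapest is SUM–GRN–LAR at $4.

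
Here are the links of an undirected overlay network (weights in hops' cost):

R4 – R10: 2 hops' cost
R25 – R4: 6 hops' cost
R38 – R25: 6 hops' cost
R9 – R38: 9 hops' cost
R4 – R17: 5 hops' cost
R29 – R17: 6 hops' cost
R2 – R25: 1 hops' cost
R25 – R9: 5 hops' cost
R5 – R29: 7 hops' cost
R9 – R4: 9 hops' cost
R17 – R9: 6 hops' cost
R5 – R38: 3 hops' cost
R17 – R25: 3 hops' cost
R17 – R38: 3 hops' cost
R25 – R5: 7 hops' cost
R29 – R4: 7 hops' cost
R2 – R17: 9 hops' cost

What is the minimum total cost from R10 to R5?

13 hops' cost

Candidate routes:
R10–R4–R17–R38–R5: 2+5+3+3 = 13
R10–R4–R25–R5: 2+6+7 = 15
Cheapest is R10–R4–R17–R38–R5 at 13 hops' cost.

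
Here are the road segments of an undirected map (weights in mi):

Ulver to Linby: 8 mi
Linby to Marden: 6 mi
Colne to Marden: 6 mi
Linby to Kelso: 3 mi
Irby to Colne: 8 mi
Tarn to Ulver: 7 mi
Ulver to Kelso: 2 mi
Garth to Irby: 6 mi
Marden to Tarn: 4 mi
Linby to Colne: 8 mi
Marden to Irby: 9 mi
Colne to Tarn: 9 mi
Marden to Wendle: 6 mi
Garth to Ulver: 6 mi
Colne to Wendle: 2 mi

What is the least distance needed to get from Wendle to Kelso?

Enumerating some paths:
Wendle–Marden–Linby–Kelso: 6+6+3 = 15
Wendle–Colne–Linby–Kelso: 2+8+3 = 13
Cheapest is Wendle–Colne–Linby–Kelso at 13 mi.

13 mi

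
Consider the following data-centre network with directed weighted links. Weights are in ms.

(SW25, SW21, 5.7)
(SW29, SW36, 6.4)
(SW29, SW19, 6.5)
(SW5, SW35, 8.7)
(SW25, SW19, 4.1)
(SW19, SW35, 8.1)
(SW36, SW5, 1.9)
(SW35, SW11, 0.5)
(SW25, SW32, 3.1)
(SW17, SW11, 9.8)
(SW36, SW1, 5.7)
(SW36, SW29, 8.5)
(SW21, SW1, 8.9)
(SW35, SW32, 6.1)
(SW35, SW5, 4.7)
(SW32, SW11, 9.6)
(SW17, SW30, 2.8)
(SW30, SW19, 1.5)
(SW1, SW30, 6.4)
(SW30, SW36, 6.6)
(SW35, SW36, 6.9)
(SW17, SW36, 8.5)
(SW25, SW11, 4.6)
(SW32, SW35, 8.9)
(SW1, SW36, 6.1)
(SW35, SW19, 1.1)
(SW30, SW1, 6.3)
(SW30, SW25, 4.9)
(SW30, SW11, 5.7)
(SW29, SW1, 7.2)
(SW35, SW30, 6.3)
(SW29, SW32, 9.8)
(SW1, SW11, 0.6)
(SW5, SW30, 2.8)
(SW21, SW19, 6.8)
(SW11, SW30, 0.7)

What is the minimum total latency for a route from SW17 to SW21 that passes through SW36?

23.8 ms

Shortest SW17→SW36: SW17–SW36 = 8.5
Shortest SW36→SW21: SW36–SW5–SW30–SW25–SW21 = 15.3
Total via SW36: 8.5 + 15.3 = 23.8 ms.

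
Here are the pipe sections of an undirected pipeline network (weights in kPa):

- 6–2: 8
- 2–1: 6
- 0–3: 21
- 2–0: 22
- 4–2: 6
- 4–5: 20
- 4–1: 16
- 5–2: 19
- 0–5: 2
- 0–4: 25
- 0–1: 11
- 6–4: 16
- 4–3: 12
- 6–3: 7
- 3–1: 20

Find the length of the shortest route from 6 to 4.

14 kPa

Compare a few routes:
6–4: 16 = 16
6–2–4: 8+6 = 14
Cheapest is 6–2–4 at 14 kPa.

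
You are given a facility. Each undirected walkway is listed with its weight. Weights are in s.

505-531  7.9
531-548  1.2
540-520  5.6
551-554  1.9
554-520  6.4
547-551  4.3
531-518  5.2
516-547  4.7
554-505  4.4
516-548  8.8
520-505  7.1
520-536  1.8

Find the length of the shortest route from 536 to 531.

Candidate routes:
536–520–554–505–531: 1.8+6.4+4.4+7.9 = 20.5
536–520–505–554–551–547–516–548–531: 1.8+7.1+4.4+1.9+4.3+4.7+8.8+1.2 = 34.2
536–520–505–531: 1.8+7.1+7.9 = 16.8
536–520–554–551–547–516–548–531: 1.8+6.4+1.9+4.3+4.7+8.8+1.2 = 29.1
The minimum is 16.8 s via 536–520–505–531.

16.8 s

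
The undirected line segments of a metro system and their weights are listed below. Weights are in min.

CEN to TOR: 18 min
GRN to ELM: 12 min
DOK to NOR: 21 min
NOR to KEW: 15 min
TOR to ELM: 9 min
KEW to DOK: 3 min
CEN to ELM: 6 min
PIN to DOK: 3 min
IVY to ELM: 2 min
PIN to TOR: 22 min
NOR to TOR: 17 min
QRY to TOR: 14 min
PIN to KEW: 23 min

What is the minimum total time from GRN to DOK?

46 min

Running Dijkstra from GRN:
GRN: 0
ELM: 12  (via GRN)
IVY: 14  (via ELM)
CEN: 18  (via ELM)
TOR: 21  (via ELM)
QRY: 35  (via TOR)
NOR: 38  (via TOR)
PIN: 43  (via TOR)
DOK: 46  (via PIN)
Shortest route: GRN → ELM → TOR → PIN → DOK = 46 min.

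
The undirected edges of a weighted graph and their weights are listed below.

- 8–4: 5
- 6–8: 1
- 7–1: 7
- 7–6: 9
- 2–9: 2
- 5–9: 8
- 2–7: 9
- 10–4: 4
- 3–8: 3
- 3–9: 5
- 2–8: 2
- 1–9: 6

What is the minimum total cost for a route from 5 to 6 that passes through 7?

28

Shortest 5→7: 5–9–2–7 = 19
Best 7 to 6: 7–6 costing 9
Total via 7: 19 + 9 = 28.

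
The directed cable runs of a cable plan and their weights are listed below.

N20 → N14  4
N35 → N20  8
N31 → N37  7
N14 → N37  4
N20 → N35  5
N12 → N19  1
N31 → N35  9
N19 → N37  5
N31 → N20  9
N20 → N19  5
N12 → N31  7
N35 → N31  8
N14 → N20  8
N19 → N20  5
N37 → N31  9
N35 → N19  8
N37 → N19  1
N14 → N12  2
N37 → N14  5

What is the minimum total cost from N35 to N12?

Shortest distances from N35:
N35: 0
N31: 8  (via N35)
N19: 8  (via N35)
N20: 8  (via N35)
N14: 12  (via N20)
N37: 13  (via N19)
N12: 14  (via N14)
Shortest route: N35 → N20 → N14 → N12 = 14.

14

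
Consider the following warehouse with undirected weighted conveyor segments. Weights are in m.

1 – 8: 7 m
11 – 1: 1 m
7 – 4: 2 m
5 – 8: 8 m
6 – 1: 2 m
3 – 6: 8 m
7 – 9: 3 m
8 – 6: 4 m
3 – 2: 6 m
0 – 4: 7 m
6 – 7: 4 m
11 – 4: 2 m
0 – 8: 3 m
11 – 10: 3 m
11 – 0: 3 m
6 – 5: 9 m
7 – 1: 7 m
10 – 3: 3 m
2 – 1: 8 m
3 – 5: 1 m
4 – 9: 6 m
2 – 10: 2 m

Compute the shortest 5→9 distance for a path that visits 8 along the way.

Shortest 5→8: 5–8 = 8
Best 8 to 9: 8–6–7–9 costing 11
Total via 8: 8 + 11 = 19 m.

19 m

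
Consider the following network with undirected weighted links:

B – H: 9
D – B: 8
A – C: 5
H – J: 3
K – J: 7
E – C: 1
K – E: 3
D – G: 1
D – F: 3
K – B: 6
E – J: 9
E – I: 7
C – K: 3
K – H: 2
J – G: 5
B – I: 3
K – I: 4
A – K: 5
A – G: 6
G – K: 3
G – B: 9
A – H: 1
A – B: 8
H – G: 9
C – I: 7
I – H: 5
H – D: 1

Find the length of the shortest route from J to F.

7

Candidate routes:
J - H - D - F: 3+1+3 = 7
J - G - D - F: 5+1+3 = 9
J - H - K - G - D - F: 3+2+3+1+3 = 12
Cheapest is J - H - D - F at 7.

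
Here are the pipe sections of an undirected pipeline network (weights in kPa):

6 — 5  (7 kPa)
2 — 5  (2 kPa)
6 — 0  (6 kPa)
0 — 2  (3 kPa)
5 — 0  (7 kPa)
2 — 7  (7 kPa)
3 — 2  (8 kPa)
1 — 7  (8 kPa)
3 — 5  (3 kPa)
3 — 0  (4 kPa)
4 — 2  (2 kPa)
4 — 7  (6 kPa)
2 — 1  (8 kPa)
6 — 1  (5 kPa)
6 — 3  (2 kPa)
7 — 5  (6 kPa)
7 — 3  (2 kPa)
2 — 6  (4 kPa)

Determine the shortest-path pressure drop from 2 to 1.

8 kPa

Enumerating some paths:
2 → 6 → 1: 4+5 = 9
2 → 1: 8 = 8
2 → 0 → 6 → 1: 3+6+5 = 14
2 → 5 → 3 → 6 → 1: 2+3+2+5 = 12
The minimum is 8 kPa via 2 → 1.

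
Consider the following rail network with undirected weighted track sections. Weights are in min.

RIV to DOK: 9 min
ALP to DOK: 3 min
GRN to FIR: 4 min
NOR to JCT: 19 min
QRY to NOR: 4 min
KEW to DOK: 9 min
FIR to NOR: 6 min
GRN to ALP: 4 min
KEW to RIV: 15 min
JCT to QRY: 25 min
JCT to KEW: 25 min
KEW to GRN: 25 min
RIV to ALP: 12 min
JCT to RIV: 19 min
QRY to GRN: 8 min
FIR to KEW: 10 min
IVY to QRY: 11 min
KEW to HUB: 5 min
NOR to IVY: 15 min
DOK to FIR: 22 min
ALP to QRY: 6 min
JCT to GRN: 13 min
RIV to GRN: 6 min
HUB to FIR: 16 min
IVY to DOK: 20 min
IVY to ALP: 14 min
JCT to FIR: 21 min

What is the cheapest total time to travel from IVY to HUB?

Compare a few routes:
IVY - NOR - FIR - KEW - HUB: 15+6+10+5 = 36
IVY - QRY - ALP - DOK - KEW - HUB: 11+6+3+9+5 = 34
IVY - DOK - KEW - HUB: 20+9+5 = 34
IVY - ALP - DOK - KEW - HUB: 14+3+9+5 = 31
Cheapest is IVY - ALP - DOK - KEW - HUB at 31 min.

31 min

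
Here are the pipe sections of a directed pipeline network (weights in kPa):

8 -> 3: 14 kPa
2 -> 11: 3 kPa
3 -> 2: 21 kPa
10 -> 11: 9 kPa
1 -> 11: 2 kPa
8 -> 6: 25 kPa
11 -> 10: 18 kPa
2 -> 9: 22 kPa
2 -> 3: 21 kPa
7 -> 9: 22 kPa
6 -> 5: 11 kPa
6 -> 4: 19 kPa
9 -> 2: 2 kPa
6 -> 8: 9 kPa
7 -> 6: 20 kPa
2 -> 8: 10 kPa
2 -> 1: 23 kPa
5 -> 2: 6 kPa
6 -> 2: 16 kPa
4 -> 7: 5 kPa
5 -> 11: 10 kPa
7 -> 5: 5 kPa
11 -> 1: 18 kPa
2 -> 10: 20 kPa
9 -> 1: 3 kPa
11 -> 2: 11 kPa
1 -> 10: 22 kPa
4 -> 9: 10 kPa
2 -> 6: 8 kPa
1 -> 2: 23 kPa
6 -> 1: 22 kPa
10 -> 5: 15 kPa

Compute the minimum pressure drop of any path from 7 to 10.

31 kPa

Shortest distances from 7:
7: 0
5: 5  (via 7)
2: 11  (via 5)
11: 14  (via 2)
6: 19  (via 2)
8: 21  (via 2)
9: 22  (via 7)
1: 25  (via 9)
10: 31  (via 2)
Shortest route: 7–5–2–10 = 31 kPa.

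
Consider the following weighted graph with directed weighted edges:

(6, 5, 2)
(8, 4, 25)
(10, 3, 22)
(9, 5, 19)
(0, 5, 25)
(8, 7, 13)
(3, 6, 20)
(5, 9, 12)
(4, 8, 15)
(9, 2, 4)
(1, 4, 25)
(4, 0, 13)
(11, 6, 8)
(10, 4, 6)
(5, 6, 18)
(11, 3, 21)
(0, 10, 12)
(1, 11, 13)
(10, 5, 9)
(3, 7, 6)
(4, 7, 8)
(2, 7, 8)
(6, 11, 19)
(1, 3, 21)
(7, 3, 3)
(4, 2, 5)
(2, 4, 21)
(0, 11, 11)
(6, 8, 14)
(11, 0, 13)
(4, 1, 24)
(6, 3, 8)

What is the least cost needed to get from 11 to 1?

55

Settle nodes by increasing distance from 11:
11: 0
6: 8  (via 11)
5: 10  (via 6)
0: 13  (via 11)
3: 16  (via 6)
7: 22  (via 3)
8: 22  (via 6)
9: 22  (via 5)
10: 25  (via 0)
2: 26  (via 9)
4: 31  (via 10)
1: 55  (via 4)
Shortest route: 11 → 0 → 10 → 4 → 1 = 55.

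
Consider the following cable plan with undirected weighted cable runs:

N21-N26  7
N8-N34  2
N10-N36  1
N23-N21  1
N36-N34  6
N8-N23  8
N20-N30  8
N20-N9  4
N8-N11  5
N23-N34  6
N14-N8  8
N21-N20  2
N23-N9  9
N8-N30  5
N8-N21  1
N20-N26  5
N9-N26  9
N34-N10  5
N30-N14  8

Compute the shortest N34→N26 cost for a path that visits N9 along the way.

18

Shortest N34→N9: N34 → N8 → N21 → N20 → N9 = 9
Shortest N9→N26: N9 → N26 = 9
Total via N9: 9 + 9 = 18.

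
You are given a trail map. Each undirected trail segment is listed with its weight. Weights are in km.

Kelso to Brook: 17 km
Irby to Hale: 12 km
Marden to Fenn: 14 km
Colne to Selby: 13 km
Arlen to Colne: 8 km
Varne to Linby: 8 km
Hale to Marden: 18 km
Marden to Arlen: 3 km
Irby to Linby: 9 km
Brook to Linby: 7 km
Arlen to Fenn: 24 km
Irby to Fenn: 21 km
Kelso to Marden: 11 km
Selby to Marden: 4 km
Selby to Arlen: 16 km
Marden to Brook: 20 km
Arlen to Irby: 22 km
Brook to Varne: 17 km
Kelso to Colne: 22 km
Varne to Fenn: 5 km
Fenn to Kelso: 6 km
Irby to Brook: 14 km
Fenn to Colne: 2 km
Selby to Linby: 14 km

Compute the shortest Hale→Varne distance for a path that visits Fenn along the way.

Shortest Hale→Fenn: Hale → Marden → Arlen → Colne → Fenn = 31
Shortest Fenn→Varne: Fenn → Varne = 5
Total via Fenn: 31 + 5 = 36 km.

36 km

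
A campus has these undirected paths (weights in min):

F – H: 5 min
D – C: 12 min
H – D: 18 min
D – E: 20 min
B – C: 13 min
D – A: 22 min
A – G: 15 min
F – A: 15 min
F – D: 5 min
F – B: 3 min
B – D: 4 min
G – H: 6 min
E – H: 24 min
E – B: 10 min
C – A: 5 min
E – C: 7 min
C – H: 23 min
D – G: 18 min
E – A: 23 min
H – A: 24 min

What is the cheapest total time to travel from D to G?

16 min

Compare a few routes:
D → F → H → G: 5+5+6 = 16
D → B → F → H → G: 4+3+5+6 = 18
The minimum is 16 min via D → F → H → G.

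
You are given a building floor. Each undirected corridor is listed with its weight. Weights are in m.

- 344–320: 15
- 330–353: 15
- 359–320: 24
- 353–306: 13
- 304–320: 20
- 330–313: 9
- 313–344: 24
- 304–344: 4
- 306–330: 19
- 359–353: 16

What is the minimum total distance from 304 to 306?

Enumerating some paths:
304–344–313–330–353–306: 4+24+9+15+13 = 65
304–344–313–330–306: 4+24+9+19 = 56
The minimum is 56 m via 304–344–313–330–306.

56 m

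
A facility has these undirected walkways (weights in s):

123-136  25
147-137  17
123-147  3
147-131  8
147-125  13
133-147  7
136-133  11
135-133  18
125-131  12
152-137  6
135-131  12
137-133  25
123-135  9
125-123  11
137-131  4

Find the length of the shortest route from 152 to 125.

22 s

Shortest distances from 152:
152: 0
137: 6  (via 152)
131: 10  (via 137)
147: 18  (via 131)
123: 21  (via 147)
135: 22  (via 131)
125: 22  (via 131)
Shortest route: 152 → 137 → 131 → 125 = 22 s.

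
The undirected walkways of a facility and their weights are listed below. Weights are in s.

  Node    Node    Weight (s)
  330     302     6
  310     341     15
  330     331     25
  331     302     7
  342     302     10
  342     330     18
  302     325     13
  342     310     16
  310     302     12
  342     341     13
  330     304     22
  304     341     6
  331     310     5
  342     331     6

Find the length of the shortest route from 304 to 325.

41 s

Running Dijkstra from 304:
304: 0
341: 6  (via 304)
342: 19  (via 341)
310: 21  (via 341)
330: 22  (via 304)
331: 25  (via 342)
302: 28  (via 330)
325: 41  (via 302)
Shortest route: 304–330–302–325 = 41 s.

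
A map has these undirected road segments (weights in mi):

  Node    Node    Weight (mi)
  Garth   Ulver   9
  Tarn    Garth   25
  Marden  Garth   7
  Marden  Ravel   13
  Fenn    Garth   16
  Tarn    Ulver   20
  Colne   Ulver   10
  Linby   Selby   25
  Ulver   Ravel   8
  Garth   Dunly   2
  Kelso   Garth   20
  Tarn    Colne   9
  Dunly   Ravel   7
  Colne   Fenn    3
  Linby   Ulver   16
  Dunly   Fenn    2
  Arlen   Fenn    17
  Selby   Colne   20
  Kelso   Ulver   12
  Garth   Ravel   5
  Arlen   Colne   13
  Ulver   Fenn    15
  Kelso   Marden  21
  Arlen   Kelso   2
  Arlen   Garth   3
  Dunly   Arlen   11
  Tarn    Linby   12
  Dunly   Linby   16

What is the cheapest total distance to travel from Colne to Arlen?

Compare a few routes:
Colne–Fenn–Dunly–Arlen: 3+2+11 = 16
Colne–Fenn–Dunly–Ravel–Garth–Arlen: 3+2+7+5+3 = 20
Colne–Fenn–Dunly–Garth–Arlen: 3+2+2+3 = 10
Colne–Arlen: 13 = 13
The minimum is 10 mi via Colne–Fenn–Dunly–Garth–Arlen.

10 mi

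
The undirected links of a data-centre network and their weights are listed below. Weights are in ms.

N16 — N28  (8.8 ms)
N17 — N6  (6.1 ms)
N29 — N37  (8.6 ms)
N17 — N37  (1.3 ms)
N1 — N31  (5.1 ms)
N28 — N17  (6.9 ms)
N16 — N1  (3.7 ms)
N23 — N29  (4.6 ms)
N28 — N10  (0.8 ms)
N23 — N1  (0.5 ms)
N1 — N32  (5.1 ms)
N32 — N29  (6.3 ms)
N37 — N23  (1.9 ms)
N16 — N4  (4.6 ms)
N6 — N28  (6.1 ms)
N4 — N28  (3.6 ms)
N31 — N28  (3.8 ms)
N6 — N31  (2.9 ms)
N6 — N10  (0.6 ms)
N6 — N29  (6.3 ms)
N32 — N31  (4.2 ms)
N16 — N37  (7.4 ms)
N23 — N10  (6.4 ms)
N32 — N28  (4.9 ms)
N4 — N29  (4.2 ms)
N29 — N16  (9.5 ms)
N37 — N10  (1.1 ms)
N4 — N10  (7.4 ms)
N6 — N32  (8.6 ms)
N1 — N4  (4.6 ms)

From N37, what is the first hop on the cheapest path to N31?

Candidate routes:
N37 - N10 - N6 - N31: 1.1+0.6+2.9 = 4.6
N37 - N10 - N28 - N31: 1.1+0.8+3.8 = 5.7
N37 - N23 - N1 - N31: 1.9+0.5+5.1 = 7.5
The minimum is 4.6 ms via N37 - N10 - N6 - N31.
So from N37 the first move is to N10.

N10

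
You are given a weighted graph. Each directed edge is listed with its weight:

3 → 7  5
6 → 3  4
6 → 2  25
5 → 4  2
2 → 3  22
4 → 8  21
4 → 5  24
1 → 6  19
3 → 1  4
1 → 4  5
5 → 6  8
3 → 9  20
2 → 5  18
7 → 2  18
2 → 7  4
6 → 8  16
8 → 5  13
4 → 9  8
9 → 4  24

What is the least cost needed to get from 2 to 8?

41

Compare a few routes:
2–5–6–8: 18+8+16 = 42
2–3–1–4–8: 22+4+5+21 = 52
2–5–4–8: 18+2+21 = 41
2–5–6–3–1–4–8: 18+8+4+4+5+21 = 60
The minimum is 41 via 2–5–4–8.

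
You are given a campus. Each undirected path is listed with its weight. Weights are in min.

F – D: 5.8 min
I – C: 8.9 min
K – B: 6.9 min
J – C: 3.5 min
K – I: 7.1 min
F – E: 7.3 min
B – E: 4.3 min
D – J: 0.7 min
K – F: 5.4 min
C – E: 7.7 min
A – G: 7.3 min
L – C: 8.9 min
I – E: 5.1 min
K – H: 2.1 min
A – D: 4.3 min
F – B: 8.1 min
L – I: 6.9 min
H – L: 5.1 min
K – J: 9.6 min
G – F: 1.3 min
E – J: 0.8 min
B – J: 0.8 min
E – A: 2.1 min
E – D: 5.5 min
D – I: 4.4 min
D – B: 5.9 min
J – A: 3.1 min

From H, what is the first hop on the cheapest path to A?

K

Enumerating some paths:
H–K–B–J–A: 2.1+6.9+0.8+3.1 = 12.9
H–K–B–J–E–A: 2.1+6.9+0.8+0.8+2.1 = 12.7
The minimum is 12.7 min via H–K–B–J–E–A.
So from H the first move is to K.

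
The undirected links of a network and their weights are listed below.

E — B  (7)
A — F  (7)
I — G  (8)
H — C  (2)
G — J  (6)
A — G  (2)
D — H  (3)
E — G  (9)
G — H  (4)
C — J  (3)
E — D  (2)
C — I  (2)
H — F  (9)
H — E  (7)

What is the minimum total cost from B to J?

Running Dijkstra from B:
B: 0
E: 7  (via B)
D: 9  (via E)
H: 12  (via D)
C: 14  (via H)
G: 16  (via E)
I: 16  (via C)
J: 17  (via C)
Shortest route: B → E → D → H → C → J = 17.

17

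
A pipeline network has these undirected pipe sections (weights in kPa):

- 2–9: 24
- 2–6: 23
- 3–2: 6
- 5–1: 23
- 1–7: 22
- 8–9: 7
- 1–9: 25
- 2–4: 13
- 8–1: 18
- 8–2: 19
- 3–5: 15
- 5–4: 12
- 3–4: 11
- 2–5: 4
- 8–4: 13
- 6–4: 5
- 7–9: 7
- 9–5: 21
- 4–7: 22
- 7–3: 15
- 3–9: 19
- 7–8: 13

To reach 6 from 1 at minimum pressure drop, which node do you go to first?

Enumerating some paths:
1–7–4–6: 22+22+5 = 49
1–5–4–6: 23+12+5 = 40
1–5–2–4–6: 23+4+13+5 = 45
1–8–4–6: 18+13+5 = 36
Cheapest is 1–8–4–6 at 36 kPa.
So from 1 the first move is to 8.

8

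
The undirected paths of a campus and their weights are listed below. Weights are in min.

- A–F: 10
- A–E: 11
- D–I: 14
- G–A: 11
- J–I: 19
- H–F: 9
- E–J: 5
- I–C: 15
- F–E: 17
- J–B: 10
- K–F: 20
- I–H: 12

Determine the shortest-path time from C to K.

56 min

Settle nodes by increasing distance from C:
C: 0
I: 15  (via C)
H: 27  (via I)
D: 29  (via I)
J: 34  (via I)
F: 36  (via H)
E: 39  (via J)
B: 44  (via J)
A: 46  (via F)
K: 56  (via F)
Shortest route: C → I → H → F → K = 56 min.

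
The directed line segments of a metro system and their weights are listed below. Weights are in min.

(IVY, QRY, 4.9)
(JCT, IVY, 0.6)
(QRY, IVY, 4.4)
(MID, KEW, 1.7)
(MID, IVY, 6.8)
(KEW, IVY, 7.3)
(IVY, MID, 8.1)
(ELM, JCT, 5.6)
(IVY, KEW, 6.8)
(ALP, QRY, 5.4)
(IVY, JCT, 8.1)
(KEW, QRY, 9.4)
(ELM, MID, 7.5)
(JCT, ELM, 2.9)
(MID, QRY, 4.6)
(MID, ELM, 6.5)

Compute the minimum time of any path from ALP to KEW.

Compare a few routes:
ALP–QRY–IVY–JCT–ELM–MID–KEW: 5.4+4.4+8.1+2.9+7.5+1.7 = 30
ALP–QRY–IVY–MID–KEW: 5.4+4.4+8.1+1.7 = 19.6
ALP–QRY–IVY–KEW: 5.4+4.4+6.8 = 16.6
The minimum is 16.6 min via ALP–QRY–IVY–KEW.

16.6 min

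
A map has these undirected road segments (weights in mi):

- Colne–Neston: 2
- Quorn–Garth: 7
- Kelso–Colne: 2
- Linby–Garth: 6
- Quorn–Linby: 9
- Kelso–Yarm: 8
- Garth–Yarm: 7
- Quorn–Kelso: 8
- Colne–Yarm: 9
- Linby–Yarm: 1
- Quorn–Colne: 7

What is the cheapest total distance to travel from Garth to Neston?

16 mi

Shortest distances from Garth:
Garth: 0
Linby: 6  (via Garth)
Yarm: 7  (via Garth)
Quorn: 7  (via Garth)
Colne: 14  (via Quorn)
Kelso: 15  (via Yarm)
Neston: 16  (via Colne)
Shortest route: Garth–Quorn–Colne–Neston = 16 mi.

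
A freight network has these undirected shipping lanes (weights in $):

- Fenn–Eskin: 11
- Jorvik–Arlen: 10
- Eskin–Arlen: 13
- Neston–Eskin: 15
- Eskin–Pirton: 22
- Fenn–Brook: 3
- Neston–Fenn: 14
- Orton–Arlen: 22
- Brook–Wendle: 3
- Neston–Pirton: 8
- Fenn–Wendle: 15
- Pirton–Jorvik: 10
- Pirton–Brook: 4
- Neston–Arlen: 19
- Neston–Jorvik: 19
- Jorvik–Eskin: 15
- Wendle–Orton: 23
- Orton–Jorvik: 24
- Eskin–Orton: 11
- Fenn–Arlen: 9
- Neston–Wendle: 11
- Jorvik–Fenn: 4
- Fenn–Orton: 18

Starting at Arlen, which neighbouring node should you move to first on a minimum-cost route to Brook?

Enumerating some paths:
Arlen → Jorvik → Fenn → Brook: 10+4+3 = 17
Arlen → Fenn → Brook: 9+3 = 12
Arlen → Jorvik → Pirton → Brook: 10+10+4 = 24
The minimum is $12 via Arlen → Fenn → Brook.
So from Arlen the first move is to Fenn.

Fenn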